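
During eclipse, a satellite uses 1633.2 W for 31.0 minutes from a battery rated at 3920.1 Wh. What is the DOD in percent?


E_used = P * t / 60 = 1633.2 * 31.0 / 60 = 843.8200 Wh
DOD = E_used / E_total * 100 = 843.8200 / 3920.1 * 100
DOD = 21.5255 %

21.5255 %


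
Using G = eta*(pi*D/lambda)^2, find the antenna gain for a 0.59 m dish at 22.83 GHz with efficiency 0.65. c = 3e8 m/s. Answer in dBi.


lambda = c/f = 3e8 / 2.283e+10 = 0.0131406 m
G = eta*(pi*D/lambda)^2 = 0.65*(pi*0.59/0.0131406)^2
G = 12932.6177 (linear)
G = 10*log10(12932.6177) = 41.1169 dBi

41.1169 dBi


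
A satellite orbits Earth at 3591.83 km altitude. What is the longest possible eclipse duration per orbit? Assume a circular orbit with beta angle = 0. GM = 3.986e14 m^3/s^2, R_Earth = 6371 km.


r = 9962.8300 km
T = 164.9431 min
Eclipse fraction = arcsin(R_E/r)/pi = arcsin(6371.0000/9962.8300)/pi
= arcsin(0.6394769)/pi = 0.220849
Eclipse duration = 0.220849 * 164.9431 = 36.4275 min

36.4275 minutes


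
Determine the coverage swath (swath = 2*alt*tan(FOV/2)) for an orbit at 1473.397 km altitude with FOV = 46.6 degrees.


FOV = 46.6 deg = 0.8133234 rad
swath = 2 * alt * tan(FOV/2) = 2 * 1473.397 * tan(0.4066617)
swath = 2 * 1473.397 * 0.430668
swath = 1269.0900 km

1269.0900 km


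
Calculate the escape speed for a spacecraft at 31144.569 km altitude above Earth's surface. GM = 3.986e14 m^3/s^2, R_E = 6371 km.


r = 6371.0 + 31144.569 = 37515.5690 km = 3.7515569e+07 m
v_esc = sqrt(2*mu/r) = sqrt(2*3.986e14 / 3.7515569e+07)
v_esc = 4609.7553 m/s = 4.6098 km/s

4.6098 km/s


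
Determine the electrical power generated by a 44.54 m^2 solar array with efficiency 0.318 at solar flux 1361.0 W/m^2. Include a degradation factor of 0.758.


P = area * eta * S * degradation
P = 44.54 * 0.318 * 1361.0 * 0.758
P = 14611.8318 W

14611.8318 W


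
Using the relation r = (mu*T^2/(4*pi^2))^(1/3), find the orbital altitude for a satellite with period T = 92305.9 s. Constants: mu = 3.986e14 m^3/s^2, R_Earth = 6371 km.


T = 92305.9 s
r = (mu*T^2/(4*pi^2))^(1/3) = (3.986e14 * 92305.9^2 / (4*pi^2))^(1/3)
r = 4.4144726e+07 m = 44144.7261 km
alt = r - R_E = 44144.7261 - 6371 = 37773.7261 km

37773.7261 km


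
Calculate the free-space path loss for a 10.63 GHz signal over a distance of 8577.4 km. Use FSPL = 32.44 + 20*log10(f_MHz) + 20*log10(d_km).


f = 10.63 GHz = 10630.0000 MHz
d = 8577.4 km
FSPL = 32.44 + 20*log10(10630.0000) + 20*log10(8577.4)
FSPL = 32.44 + 80.5307 + 78.6671
FSPL = 191.6378 dB

191.6378 dB


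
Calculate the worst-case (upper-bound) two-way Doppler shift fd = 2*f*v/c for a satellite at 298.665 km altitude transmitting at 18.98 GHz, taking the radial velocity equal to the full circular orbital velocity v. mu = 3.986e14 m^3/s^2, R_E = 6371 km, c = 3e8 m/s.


r = 6.669665e+06 m
v = sqrt(mu/r) = 7730.6611 m/s (worst-case radial velocity)
f = 18.98 GHz = 1.898e+10 Hz
fd = 2*f*v/c = 2*1.898e+10*7730.6611/3.0e+08
fd = 978186.3219 Hz

978186.3219 Hz


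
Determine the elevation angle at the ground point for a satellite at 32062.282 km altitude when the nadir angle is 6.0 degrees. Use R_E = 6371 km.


r = R_E + alt = 38433.2820 km
Law of sines in the satellite / Earth-center / ground-point triangle:
  sin(nadir)/R_E = sin(90 + el)/r  =>  cos(el) = (r/R_E)*sin(nadir)
cos(el) = (38433.2820 / 6371.0000) * sin(6.0 deg) = 0.6305716
el = arccos(0.6305716) = 50.9077 deg
(Earth-central angle = 90 - nadir - el = 33.0923 deg)

50.9077 degrees


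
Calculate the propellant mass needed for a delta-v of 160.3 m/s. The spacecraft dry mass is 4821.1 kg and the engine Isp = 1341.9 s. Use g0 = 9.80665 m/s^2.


ve = Isp * g0 = 1341.9 * 9.80665 = 13159.543635 m/s
mass ratio = exp(dv/ve) = exp(160.3/13159.543635) = 1.01225577
m_prop = m_dry * (mr - 1) = 4821.1 * (1.01225577 - 1)
m_prop = 59.0863 kg

59.0863 kg


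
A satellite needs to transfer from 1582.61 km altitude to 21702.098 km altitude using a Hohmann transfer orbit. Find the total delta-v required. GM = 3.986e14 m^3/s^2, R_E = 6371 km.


r1 = 7953.6100 km = 7.95361e+06 m
r2 = 28073.0980 km = 2.8073098e+07 m
dv1 = sqrt(mu/r1)*(sqrt(2*r2/(r1+r2)) - 1) = 1758.3630 m/s
dv2 = sqrt(mu/r2)*(1 - sqrt(2*r1/(r1+r2))) = 1264.2590 m/s
total dv = |dv1| + |dv2| = 1758.3630 + 1264.2590 = 3022.6220 m/s = 3.0226 km/s

3.0226 km/s


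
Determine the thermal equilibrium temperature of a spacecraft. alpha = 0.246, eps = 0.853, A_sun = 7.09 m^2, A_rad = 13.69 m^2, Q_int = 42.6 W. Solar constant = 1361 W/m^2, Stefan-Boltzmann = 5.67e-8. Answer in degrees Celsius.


Numerator = alpha*S*A_sun + Q_int = 0.246*1361*7.09 + 42.6 = 2416.3745 W
Denominator = eps*sigma*A_rad = 0.853*5.67e-8*13.69 = 6.6211822e-07 W/K^4
T^4 = 3.6494609e+09 K^4
T = 245.7860 K = -27.3640 C

-27.3640 degrees Celsius


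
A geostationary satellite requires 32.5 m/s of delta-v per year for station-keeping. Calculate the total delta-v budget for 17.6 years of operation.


dV = rate * years = 32.5 * 17.6
dV = 572.0000 m/s

572.0000 m/s


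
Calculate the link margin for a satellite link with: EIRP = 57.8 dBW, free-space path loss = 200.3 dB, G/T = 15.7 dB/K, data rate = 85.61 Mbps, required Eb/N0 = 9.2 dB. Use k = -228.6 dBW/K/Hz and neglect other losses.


C/N0 = EIRP - FSPL + G/T - k = 57.8 - 200.3 + 15.7 - (-228.6)
C/N0 = 101.8000 dB-Hz
R_b = 85.61 Mbps = 8.561e+07 bps -> 10*log10(R_b) = 79.3252 dB-Hz
Eb/N0 = C/N0 - 10*log10(R_b) = 101.8000 - 79.3252 = 22.4748 dB
Margin = Eb/N0 - Eb/N0_req = 22.4748 - 9.2 = 13.2748 dB (link closes)

13.2748 dB


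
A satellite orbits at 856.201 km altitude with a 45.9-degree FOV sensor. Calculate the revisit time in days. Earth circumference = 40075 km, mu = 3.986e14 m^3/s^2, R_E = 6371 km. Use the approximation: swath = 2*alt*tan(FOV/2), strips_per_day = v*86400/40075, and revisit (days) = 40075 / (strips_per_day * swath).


swath = 2*856.201*tan(0.4005531) = 725.1086 km
v = sqrt(mu/r) = 7426.4897 m/s = 7.4265 km/s
strips/day = v*86400/40075 = 7.4265*86400/40075 = 16.0112
coverage/day = strips * swath = 16.0112 * 725.1086 = 11609.8560 km
revisit = 40075 / 11609.8560 = 3.4518 days

3.4518 days


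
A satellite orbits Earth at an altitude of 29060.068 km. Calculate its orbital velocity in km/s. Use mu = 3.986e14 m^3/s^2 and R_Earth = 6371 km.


r = R_E + alt = 6371.0 + 29060.068 = 35431.0680 km = 3.5431068e+07 m
v = sqrt(mu/r) = sqrt(3.986e14 / 3.5431068e+07) = 3354.1040 m/s = 3.3541 km/s

3.3541 km/s


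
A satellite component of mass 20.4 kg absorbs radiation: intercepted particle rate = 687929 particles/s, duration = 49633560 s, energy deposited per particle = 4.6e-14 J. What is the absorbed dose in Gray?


Total energy deposited = rate * time * E_per
  = 687929 * 49633560 * 4.6e-14 = 1.5706 J
Dose = E_total / mass = 1.5706 / 20.4
Dose = 0.0769922 Gy

0.0770 Gy


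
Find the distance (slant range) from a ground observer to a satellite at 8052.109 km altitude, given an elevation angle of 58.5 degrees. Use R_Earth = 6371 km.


h = 8052.109 km, el = 58.5 deg
d = -R_E*sin(el) + sqrt((R_E*sin(el))^2 + 2*R_E*h + h^2)
d = -6371.0000*sin(1.0210) + sqrt((6371.0000*0.8526402)^2 + 2*6371.0000*8052.109 + 8052.109^2)
d = 8601.5357 km

8601.5357 km


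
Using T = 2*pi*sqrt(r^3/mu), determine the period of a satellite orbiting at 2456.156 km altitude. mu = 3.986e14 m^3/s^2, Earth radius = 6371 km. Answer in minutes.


r = 8827.1560 km = 8.827156e+06 m
T = 2*pi*sqrt(r^3/mu) = 2*pi*sqrt(6.8780037e+20 / 3.986e14)
T = 8253.5811 s = 137.5597 min

137.5597 minutes


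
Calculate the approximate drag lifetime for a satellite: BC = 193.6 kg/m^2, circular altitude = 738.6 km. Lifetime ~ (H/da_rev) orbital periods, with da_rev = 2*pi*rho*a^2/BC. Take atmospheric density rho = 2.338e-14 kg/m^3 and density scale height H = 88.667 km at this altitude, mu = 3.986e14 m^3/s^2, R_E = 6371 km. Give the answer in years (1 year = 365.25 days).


a = R_E + alt = 7109.6000 km = 7.1096e+06 m
da_rev = 2*pi*rho*a^2/BC = 2*pi*2.338e-14*(7.1096e+06)^2/193.6 = 0.0383538845 m per revolution
N = H/da_rev = 88667.0000 m / 0.0383538845 m = 2.3118128e+06 revolutions
P = 2*pi*sqrt(a^3/mu) = 5965.9412 s
lifetime = N*P = 2.3118128e+06 * 5965.9412 = 1.3792139e+10 s = 159631.2401 days
years = 159631.2401 / 365.25 = 437.0465 years

437.0465 years


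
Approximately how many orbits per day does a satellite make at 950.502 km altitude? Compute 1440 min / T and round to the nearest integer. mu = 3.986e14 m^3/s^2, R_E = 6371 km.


r = 7.321502e+06 m
T = 2*pi*sqrt(r^3/mu) = 6234.6417 s = 103.9107 min
revs/day = 1440 / 103.9107 = 13.8581
Rounded: 14 revolutions per day

14 revolutions per day


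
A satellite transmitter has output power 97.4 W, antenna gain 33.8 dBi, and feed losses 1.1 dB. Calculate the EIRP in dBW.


Pt = 97.4 W = 19.8856 dBW
EIRP = Pt_dBW + Gt - losses = 19.8856 + 33.8 - 1.1 = 52.5856 dBW

52.5856 dBW


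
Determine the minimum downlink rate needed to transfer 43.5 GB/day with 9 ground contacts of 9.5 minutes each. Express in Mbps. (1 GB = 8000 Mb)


total contact time = 9 * 9.5 * 60 = 5130.0000 s
data = 43.5 GB = 348000.0000 Mb
rate = 348000.0000 / 5130.0000 = 67.8363 Mbps

67.8363 Mbps


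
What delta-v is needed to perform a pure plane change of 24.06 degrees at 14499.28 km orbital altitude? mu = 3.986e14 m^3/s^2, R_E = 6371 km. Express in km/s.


r = 20870.2800 km = 2.087028e+07 m
V = sqrt(mu/r) = 4370.2322 m/s
di = 24.06 deg = 0.4199262 rad
dV = 2*V*sin(di/2) = 2*4370.2322*sin(0.2099631)
dV = 1821.7210 m/s = 1.8217 km/s

1.8217 km/s


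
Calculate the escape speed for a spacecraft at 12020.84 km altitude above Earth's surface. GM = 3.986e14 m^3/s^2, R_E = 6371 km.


r = 6371.0 + 12020.84 = 18391.8400 km = 1.839184e+07 m
v_esc = sqrt(2*mu/r) = sqrt(2*3.986e14 / 1.839184e+07)
v_esc = 6583.7155 m/s = 6.5837 km/s

6.5837 km/s


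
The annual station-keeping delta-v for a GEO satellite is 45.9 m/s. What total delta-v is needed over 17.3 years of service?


dV = rate * years = 45.9 * 17.3
dV = 794.0700 m/s

794.0700 m/s


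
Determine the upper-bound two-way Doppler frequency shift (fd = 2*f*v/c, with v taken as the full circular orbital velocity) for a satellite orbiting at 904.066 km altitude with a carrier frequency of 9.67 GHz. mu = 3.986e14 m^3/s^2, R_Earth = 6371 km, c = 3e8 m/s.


r = 7.275066e+06 m
v = sqrt(mu/r) = 7402.0187 m/s (worst-case radial velocity)
f = 9.67 GHz = 9.67e+09 Hz
fd = 2*f*v/c = 2*9.67e+09*7402.0187/3.0e+08
fd = 477183.4727 Hz

477183.4727 Hz


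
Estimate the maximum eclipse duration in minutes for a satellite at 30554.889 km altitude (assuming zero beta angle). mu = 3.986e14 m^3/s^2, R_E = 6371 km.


r = 36925.8890 km
T = 1176.9457 min
Eclipse fraction = arcsin(R_E/r)/pi = arcsin(6371.0000/36925.8890)/pi
= arcsin(0.1725348)/pi = 0.05519572
Eclipse duration = 0.05519572 * 1176.9457 = 64.9624 min

64.9624 minutes


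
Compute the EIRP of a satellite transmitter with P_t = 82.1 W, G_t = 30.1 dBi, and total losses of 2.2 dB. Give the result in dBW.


Pt = 82.1 W = 19.1434 dBW
EIRP = Pt_dBW + Gt - losses = 19.1434 + 30.1 - 2.2 = 47.0434 dBW

47.0434 dBW


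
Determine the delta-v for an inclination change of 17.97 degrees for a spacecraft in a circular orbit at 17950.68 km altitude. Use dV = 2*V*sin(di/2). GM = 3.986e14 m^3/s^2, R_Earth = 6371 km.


r = 24321.6800 km = 2.432168e+07 m
V = sqrt(mu/r) = 4048.2923 m/s
di = 17.97 deg = 0.3136357 rad
dV = 2*V*sin(di/2) = 2*4048.2923*sin(0.1568178)
dV = 1264.4913 m/s = 1.2645 km/s

1.2645 km/s


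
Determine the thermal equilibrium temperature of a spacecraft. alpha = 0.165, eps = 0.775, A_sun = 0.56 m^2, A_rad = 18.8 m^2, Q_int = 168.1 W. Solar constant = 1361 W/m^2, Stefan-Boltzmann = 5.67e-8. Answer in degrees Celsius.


Numerator = alpha*S*A_sun + Q_int = 0.165*1361*0.56 + 168.1 = 293.8564 W
Denominator = eps*sigma*A_rad = 0.775*5.67e-8*18.8 = 8.26119e-07 W/K^4
T^4 = 3.5570711e+08 K^4
T = 137.3324 K = -135.8176 C

-135.8176 degrees Celsius


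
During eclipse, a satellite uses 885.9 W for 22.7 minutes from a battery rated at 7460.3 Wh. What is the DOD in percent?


E_used = P * t / 60 = 885.9 * 22.7 / 60 = 335.1655 Wh
DOD = E_used / E_total * 100 = 335.1655 / 7460.3 * 100
DOD = 4.4927 %

4.4927 %


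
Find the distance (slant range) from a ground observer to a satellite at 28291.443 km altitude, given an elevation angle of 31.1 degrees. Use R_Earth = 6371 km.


h = 28291.443 km, el = 31.1 deg
d = -R_E*sin(el) + sqrt((R_E*sin(el))^2 + 2*R_E*h + h^2)
d = -6371.0000*sin(0.5427974) + sqrt((6371.0000*0.5165333)^2 + 2*6371.0000*28291.443 + 28291.443^2)
d = 30939.6336 km

30939.6336 km


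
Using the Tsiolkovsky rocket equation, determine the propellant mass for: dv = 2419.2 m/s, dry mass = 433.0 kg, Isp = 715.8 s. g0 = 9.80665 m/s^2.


ve = Isp * g0 = 715.8 * 9.80665 = 7019.600070 m/s
mass ratio = exp(dv/ve) = exp(2419.2/7019.600070) = 1.41147466
m_prop = m_dry * (mr - 1) = 433.0 * (1.41147466 - 1)
m_prop = 178.1685 kg

178.1685 kg


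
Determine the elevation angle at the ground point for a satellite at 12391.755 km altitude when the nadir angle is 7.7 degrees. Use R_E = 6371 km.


r = R_E + alt = 18762.7550 km
Law of sines in the satellite / Earth-center / ground-point triangle:
  sin(nadir)/R_E = sin(90 + el)/r  =>  cos(el) = (r/R_E)*sin(nadir)
cos(el) = (18762.7550 / 6371.0000) * sin(7.7 deg) = 0.3945927
el = arccos(0.3945927) = 66.7594 deg
(Earth-central angle = 90 - nadir - el = 15.5406 deg)

66.7594 degrees


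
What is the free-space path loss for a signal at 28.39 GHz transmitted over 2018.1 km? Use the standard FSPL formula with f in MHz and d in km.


f = 28.39 GHz = 28390.0000 MHz
d = 2018.1 km
FSPL = 32.44 + 20*log10(28390.0000) + 20*log10(2018.1)
FSPL = 32.44 + 89.0633 + 66.0989
FSPL = 187.6022 dB

187.6022 dB


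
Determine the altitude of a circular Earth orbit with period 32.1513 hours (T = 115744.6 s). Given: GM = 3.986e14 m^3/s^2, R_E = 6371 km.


T = 115744.6 s
r = (mu*T^2/(4*pi^2))^(1/3) = (3.986e14 * 115744.6^2 / (4*pi^2))^(1/3)
r = 5.133257e+07 m = 51332.5704 km
alt = r - R_E = 51332.5704 - 6371 = 44961.5704 km

44961.5704 km


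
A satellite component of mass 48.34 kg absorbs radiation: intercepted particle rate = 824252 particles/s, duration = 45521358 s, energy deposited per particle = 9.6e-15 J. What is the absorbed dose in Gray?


Total energy deposited = rate * time * E_per
  = 824252 * 45521358 * 9.6e-15 = 0.3602023 J
Dose = E_total / mass = 0.3602023 / 48.34
Dose = 0.007451433 Gy

0.0075 Gy


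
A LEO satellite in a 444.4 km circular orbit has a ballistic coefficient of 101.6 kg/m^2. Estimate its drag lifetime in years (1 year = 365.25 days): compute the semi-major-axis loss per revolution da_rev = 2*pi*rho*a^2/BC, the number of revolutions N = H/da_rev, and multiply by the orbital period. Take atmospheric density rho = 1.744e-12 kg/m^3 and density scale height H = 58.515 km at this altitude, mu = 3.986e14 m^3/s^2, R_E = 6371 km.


a = R_E + alt = 6815.4000 km = 6.8154e+06 m
da_rev = 2*pi*rho*a^2/BC = 2*pi*1.744e-12*(6.8154e+06)^2/101.6 = 5.009742 m per revolution
N = H/da_rev = 58515.0000 m / 5.009742 m = 11680.2427 revolutions
P = 2*pi*sqrt(a^3/mu) = 5599.4871 s
lifetime = N*P = 11680.2427 * 5599.4871 = 6.5403368e+07 s = 756.9834 days
years = 756.9834 / 365.25 = 2.0725 years

2.0725 years


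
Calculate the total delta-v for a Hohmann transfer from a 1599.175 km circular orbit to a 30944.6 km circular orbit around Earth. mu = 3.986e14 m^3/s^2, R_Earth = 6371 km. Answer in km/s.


r1 = 7970.1750 km = 7.970175e+06 m
r2 = 37315.6000 km = 3.73156e+07 m
dv1 = sqrt(mu/r1)*(sqrt(2*r2/(r1+r2)) - 1) = 2006.6212 m/s
dv2 = sqrt(mu/r2)*(1 - sqrt(2*r1/(r1+r2))) = 1329.2505 m/s
total dv = |dv1| + |dv2| = 2006.6212 + 1329.2505 = 3335.8717 m/s = 3.3359 km/s

3.3359 km/s


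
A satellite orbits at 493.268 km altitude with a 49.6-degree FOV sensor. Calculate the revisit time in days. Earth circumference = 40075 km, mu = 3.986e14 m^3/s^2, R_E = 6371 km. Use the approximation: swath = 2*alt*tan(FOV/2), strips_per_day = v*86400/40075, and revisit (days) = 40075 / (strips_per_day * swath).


swath = 2*493.268*tan(0.4328417) = 455.8436 km
v = sqrt(mu/r) = 7620.2906 m/s = 7.6203 km/s
strips/day = v*86400/40075 = 7.6203*86400/40075 = 16.4290
coverage/day = strips * swath = 16.4290 * 455.8436 = 7489.0655 km
revisit = 40075 / 7489.0655 = 5.3511 days

5.3511 days


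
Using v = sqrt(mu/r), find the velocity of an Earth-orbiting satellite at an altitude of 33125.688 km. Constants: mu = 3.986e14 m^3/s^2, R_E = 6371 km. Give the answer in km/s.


r = R_E + alt = 6371.0 + 33125.688 = 39496.6880 km = 3.9496688e+07 m
v = sqrt(mu/r) = sqrt(3.986e14 / 3.9496688e+07) = 3176.7885 m/s = 3.1768 km/s

3.1768 km/s


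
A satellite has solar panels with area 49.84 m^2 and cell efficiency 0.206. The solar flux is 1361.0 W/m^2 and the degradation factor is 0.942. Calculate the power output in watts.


P = area * eta * S * degradation
P = 49.84 * 0.206 * 1361.0 * 0.942
P = 13162.9818 W

13162.9818 W


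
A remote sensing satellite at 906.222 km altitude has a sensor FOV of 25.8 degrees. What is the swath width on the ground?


FOV = 25.8 deg = 0.4502949 rad
swath = 2 * alt * tan(FOV/2) = 2 * 906.222 * tan(0.2251475)
swath = 2 * 906.222 * 0.2290306
swath = 415.1051 km

415.1051 km


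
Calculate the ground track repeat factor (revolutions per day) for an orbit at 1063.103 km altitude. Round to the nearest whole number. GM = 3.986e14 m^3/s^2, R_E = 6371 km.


r = 7.434103e+06 m
T = 2*pi*sqrt(r^3/mu) = 6379.0217 s = 106.3170 min
revs/day = 1440 / 106.3170 = 13.5444
Rounded: 14 revolutions per day

14 revolutions per day


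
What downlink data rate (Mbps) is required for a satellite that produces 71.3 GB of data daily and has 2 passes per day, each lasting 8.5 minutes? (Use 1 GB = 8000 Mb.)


total contact time = 2 * 8.5 * 60 = 1020.0000 s
data = 71.3 GB = 570400.0000 Mb
rate = 570400.0000 / 1020.0000 = 559.2157 Mbps

559.2157 Mbps


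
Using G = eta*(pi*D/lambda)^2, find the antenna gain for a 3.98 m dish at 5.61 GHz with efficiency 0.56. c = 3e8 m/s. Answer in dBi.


lambda = c/f = 3e8 / 5.61e+09 = 0.05347594 m
G = eta*(pi*D/lambda)^2 = 0.56*(pi*3.98/0.05347594)^2
G = 30615.2020 (linear)
G = 10*log10(30615.2020) = 44.8594 dBi

44.8594 dBi


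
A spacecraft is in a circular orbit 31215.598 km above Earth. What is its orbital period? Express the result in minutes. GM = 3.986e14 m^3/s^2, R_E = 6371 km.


r = 37586.5980 km = 3.7586598e+07 m
T = 2*pi*sqrt(r^3/mu) = 2*pi*sqrt(5.3100555e+22 / 3.986e14)
T = 72520.4933 s = 1208.6749 min

1208.6749 minutes


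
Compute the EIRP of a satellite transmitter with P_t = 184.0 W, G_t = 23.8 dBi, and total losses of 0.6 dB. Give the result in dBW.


Pt = 184.0 W = 22.6482 dBW
EIRP = Pt_dBW + Gt - losses = 22.6482 + 23.8 - 0.6 = 45.8482 dBW

45.8482 dBW


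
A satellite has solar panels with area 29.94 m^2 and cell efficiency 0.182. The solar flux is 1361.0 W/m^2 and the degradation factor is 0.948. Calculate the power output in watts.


P = area * eta * S * degradation
P = 29.94 * 0.182 * 1361.0 * 0.948
P = 7030.5556 W

7030.5556 W


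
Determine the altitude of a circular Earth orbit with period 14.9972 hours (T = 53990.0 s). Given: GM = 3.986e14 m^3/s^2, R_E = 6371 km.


T = 53990.0 s
r = (mu*T^2/(4*pi^2))^(1/3) = (3.986e14 * 53990.0^2 / (4*pi^2))^(1/3)
r = 3.0874605e+07 m = 30874.6046 km
alt = r - R_E = 30874.6046 - 6371 = 24503.6046 km

24503.6046 km


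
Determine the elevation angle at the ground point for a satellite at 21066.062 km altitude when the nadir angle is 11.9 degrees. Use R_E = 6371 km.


r = R_E + alt = 27437.0620 km
Law of sines in the satellite / Earth-center / ground-point triangle:
  sin(nadir)/R_E = sin(90 + el)/r  =>  cos(el) = (r/R_E)*sin(nadir)
cos(el) = (27437.0620 / 6371.0000) * sin(11.9 deg) = 0.8880297
el = arccos(0.8880297) = 27.3733 deg
(Earth-central angle = 90 - nadir - el = 50.7267 deg)

27.3733 degrees


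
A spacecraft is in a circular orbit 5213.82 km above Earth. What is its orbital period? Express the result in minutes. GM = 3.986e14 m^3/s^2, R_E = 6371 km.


r = 11584.8200 km = 1.158482e+07 m
T = 2*pi*sqrt(r^3/mu) = 2*pi*sqrt(1.5547762e+21 / 3.986e14)
T = 12409.2392 s = 206.8207 min

206.8207 minutes


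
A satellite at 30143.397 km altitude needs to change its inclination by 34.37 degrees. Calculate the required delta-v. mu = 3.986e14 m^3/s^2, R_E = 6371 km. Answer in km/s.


r = 36514.3970 km = 3.6514397e+07 m
V = sqrt(mu/r) = 3303.9737 m/s
di = 34.37 deg = 0.5998697 rad
dV = 2*V*sin(di/2) = 2*3303.9737*sin(0.2999348)
dV = 1952.3706 m/s = 1.9524 km/s

1.9524 km/s


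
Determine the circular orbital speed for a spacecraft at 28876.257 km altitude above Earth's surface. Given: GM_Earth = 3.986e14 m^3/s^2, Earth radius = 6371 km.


r = R_E + alt = 6371.0 + 28876.257 = 35247.2570 km = 3.5247257e+07 m
v = sqrt(mu/r) = sqrt(3.986e14 / 3.5247257e+07) = 3362.8383 m/s = 3.3628 km/s

3.3628 km/s


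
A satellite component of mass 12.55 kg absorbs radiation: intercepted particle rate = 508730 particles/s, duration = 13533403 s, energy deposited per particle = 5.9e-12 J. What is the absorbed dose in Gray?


Total energy deposited = rate * time * E_per
  = 508730 * 13533403 * 5.9e-12 = 40.6206 J
Dose = E_total / mass = 40.6206 / 12.55
Dose = 3.2367 Gy

3.2367 Gy


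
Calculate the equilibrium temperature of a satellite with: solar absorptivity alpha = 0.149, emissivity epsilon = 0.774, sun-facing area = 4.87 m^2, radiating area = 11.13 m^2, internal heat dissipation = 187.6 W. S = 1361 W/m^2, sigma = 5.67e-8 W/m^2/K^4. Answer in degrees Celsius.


Numerator = alpha*S*A_sun + Q_int = 0.149*1361*4.87 + 187.6 = 1175.1824 W
Denominator = eps*sigma*A_rad = 0.774*5.67e-8*11.13 = 4.8844895e-07 W/K^4
T^4 = 2.4059473e+09 K^4
T = 221.4734 K = -51.6766 C

-51.6766 degrees Celsius


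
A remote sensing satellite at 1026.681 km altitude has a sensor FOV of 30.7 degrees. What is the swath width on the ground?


FOV = 30.7 deg = 0.5358161 rad
swath = 2 * alt * tan(FOV/2) = 2 * 1026.681 * tan(0.267908)
swath = 2 * 1026.681 * 0.2745072
swath = 563.6627 km

563.6627 km


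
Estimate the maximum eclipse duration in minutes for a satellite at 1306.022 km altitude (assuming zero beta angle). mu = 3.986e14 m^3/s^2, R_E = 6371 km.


r = 7677.0220 km
T = 111.5704 min
Eclipse fraction = arcsin(R_E/r)/pi = arcsin(6371.0000/7677.0220)/pi
= arcsin(0.8298791)/pi = 0.3115907
Eclipse duration = 0.3115907 * 111.5704 = 34.7643 min

34.7643 minutes


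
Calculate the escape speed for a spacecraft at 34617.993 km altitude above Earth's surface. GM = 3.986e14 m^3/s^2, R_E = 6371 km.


r = 6371.0 + 34617.993 = 40988.9930 km = 4.0988993e+07 m
v_esc = sqrt(2*mu/r) = sqrt(2*3.986e14 / 4.0988993e+07)
v_esc = 4410.1161 m/s = 4.4101 km/s

4.4101 km/s


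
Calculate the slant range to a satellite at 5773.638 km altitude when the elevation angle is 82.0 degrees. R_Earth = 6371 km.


h = 5773.638 km, el = 82.0 deg
d = -R_E*sin(el) + sqrt((R_E*sin(el))^2 + 2*R_E*h + h^2)
d = -6371.0000*sin(1.4312) + sqrt((6371.0000*0.9902681)^2 + 2*6371.0000*5773.638 + 5773.638^2)
d = 5803.2292 km

5803.2292 km


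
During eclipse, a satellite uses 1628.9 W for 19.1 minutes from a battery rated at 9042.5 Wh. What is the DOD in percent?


E_used = P * t / 60 = 1628.9 * 19.1 / 60 = 518.5332 Wh
DOD = E_used / E_total * 100 = 518.5332 / 9042.5 * 100
DOD = 5.7344 %

5.7344 %


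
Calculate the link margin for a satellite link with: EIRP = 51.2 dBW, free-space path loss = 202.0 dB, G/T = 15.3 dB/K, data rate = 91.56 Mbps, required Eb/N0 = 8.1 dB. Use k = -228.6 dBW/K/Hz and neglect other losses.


C/N0 = EIRP - FSPL + G/T - k = 51.2 - 202.0 + 15.3 - (-228.6)
C/N0 = 93.1000 dB-Hz
R_b = 91.56 Mbps = 9.156e+07 bps -> 10*log10(R_b) = 79.6171 dB-Hz
Eb/N0 = C/N0 - 10*log10(R_b) = 93.1000 - 79.6171 = 13.4829 dB
Margin = Eb/N0 - Eb/N0_req = 13.4829 - 8.1 = 5.3829 dB (link closes)

5.3829 dB


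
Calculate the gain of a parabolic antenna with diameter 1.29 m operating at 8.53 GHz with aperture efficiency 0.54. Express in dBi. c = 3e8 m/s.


lambda = c/f = 3e8 / 8.53e+09 = 0.03516999 m
G = eta*(pi*D/lambda)^2 = 0.54*(pi*1.29/0.03516999)^2
G = 7170.1539 (linear)
G = 10*log10(7170.1539) = 38.5553 dBi

38.5553 dBi


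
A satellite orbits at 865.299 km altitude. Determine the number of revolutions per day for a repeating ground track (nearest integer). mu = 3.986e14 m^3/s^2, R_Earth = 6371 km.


r = 7.236299e+06 m
T = 2*pi*sqrt(r^3/mu) = 6126.1267 s = 102.1021 min
revs/day = 1440 / 102.1021 = 14.1035
Rounded: 14 revolutions per day

14 revolutions per day


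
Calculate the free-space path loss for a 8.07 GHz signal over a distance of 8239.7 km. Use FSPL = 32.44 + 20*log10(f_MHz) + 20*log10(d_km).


f = 8.07 GHz = 8070.0000 MHz
d = 8239.7 km
FSPL = 32.44 + 20*log10(8070.0000) + 20*log10(8239.7)
FSPL = 32.44 + 78.1375 + 78.3182
FSPL = 188.8957 dB

188.8957 dB


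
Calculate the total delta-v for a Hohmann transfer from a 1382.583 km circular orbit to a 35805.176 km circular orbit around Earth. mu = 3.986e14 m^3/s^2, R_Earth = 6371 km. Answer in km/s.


r1 = 7753.5830 km = 7.753583e+06 m
r2 = 42176.1760 km = 4.2176176e+07 m
dv1 = sqrt(mu/r1)*(sqrt(2*r2/(r1+r2)) - 1) = 2149.3929 m/s
dv2 = sqrt(mu/r2)*(1 - sqrt(2*r1/(r1+r2))) = 1360.9676 m/s
total dv = |dv1| + |dv2| = 2149.3929 + 1360.9676 = 3510.3605 m/s = 3.5104 km/s

3.5104 km/s


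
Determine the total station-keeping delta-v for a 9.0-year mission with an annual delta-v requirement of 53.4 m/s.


dV = rate * years = 53.4 * 9.0
dV = 480.6000 m/s

480.6000 m/s


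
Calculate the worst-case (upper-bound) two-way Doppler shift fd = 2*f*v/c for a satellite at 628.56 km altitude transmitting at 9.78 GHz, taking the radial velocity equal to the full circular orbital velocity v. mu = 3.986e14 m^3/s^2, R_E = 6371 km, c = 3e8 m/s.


r = 6.99956e+06 m
v = sqrt(mu/r) = 7546.2863 m/s (worst-case radial velocity)
f = 9.78 GHz = 9.78e+09 Hz
fd = 2*f*v/c = 2*9.78e+09*7546.2863/3.0e+08
fd = 492017.8655 Hz

492017.8655 Hz


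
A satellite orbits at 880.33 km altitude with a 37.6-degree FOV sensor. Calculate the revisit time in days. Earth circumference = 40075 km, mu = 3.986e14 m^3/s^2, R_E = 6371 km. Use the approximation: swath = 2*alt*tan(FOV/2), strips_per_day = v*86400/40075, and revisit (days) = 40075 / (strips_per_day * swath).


swath = 2*880.33*tan(0.3281219) = 599.3776 km
v = sqrt(mu/r) = 7414.1234 m/s = 7.4141 km/s
strips/day = v*86400/40075 = 7.4141*86400/40075 = 15.9845
coverage/day = strips * swath = 15.9845 * 599.3776 = 9580.7719 km
revisit = 40075 / 9580.7719 = 4.1829 days

4.1829 days


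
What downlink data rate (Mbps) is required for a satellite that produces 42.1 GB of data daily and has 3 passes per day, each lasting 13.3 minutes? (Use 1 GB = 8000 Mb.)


total contact time = 3 * 13.3 * 60 = 2394.0000 s
data = 42.1 GB = 336800.0000 Mb
rate = 336800.0000 / 2394.0000 = 140.6850 Mbps

140.6850 Mbps


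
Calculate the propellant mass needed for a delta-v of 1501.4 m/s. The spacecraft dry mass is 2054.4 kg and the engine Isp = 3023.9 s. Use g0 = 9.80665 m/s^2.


ve = Isp * g0 = 3023.9 * 9.80665 = 29654.328935 m/s
mass ratio = exp(dv/ve) = exp(1501.4/29654.328935) = 1.05193365
m_prop = m_dry * (mr - 1) = 2054.4 * (1.05193365 - 1)
m_prop = 106.6925 kg

106.6925 kg


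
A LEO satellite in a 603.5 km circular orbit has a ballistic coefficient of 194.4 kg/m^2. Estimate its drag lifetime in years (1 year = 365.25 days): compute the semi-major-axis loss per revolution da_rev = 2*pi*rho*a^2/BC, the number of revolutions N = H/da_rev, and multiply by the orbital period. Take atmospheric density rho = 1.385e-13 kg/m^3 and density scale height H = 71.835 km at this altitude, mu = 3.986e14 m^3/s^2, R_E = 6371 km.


a = R_E + alt = 6974.5000 km = 6.9745e+06 m
da_rev = 2*pi*rho*a^2/BC = 2*pi*1.385e-13*(6.9745e+06)^2/194.4 = 0.217750689 m per revolution
N = H/da_rev = 71835.0000 m / 0.217750689 m = 329895.6262 revolutions
P = 2*pi*sqrt(a^3/mu) = 5796.7002 s
lifetime = N*P = 329895.6262 * 5796.7002 = 1.912306e+09 s = 22133.1718 days
years = 22133.1718 / 365.25 = 60.5973 years

60.5973 years


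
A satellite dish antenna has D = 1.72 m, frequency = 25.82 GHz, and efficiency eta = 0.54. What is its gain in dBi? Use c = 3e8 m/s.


lambda = c/f = 3e8 / 2.582e+10 = 0.0116189 m
G = eta*(pi*D/lambda)^2 = 0.54*(pi*1.72/0.0116189)^2
G = 116793.9551 (linear)
G = 10*log10(116793.9551) = 50.6742 dBi

50.6742 dBi


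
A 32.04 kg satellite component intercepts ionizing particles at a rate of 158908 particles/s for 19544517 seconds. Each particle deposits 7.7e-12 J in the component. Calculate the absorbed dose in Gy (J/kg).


Total energy deposited = rate * time * E_per
  = 158908 * 19544517 * 7.7e-12 = 23.9145 J
Dose = E_total / mass = 23.9145 / 32.04
Dose = 0.7463953 Gy

0.7464 Gy


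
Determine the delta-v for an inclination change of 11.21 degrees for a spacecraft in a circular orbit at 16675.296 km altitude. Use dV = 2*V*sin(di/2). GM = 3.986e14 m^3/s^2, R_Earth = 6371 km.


r = 23046.2960 km = 2.3046296e+07 m
V = sqrt(mu/r) = 4158.8004 m/s
di = 11.21 deg = 0.1956514 rad
dV = 2*V*sin(di/2) = 2*4158.8004*sin(0.0978257)
dV = 812.3780 m/s = 0.812378 km/s

0.8124 km/s


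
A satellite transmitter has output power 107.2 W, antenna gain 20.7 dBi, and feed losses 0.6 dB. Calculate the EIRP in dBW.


Pt = 107.2 W = 20.3019 dBW
EIRP = Pt_dBW + Gt - losses = 20.3019 + 20.7 - 0.6 = 40.4019 dBW

40.4019 dBW


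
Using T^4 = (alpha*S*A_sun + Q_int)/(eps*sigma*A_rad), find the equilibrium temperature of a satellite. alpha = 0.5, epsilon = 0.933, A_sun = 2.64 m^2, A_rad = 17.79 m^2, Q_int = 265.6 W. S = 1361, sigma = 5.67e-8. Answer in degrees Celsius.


Numerator = alpha*S*A_sun + Q_int = 0.5*1361*2.64 + 265.6 = 2062.1200 W
Denominator = eps*sigma*A_rad = 0.933*5.67e-8*17.79 = 9.4111057e-07 W/K^4
T^4 = 2.1911559e+09 K^4
T = 216.3557 K = -56.7943 C

-56.7943 degrees Celsius


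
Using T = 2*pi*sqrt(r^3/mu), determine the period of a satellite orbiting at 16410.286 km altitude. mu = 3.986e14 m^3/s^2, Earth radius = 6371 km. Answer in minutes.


r = 22781.2860 km = 2.2781286e+07 m
T = 2*pi*sqrt(r^3/mu) = 2*pi*sqrt(1.1823191e+22 / 3.986e14)
T = 34219.8874 s = 570.3315 min

570.3315 minutes


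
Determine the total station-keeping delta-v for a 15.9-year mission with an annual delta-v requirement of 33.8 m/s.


dV = rate * years = 33.8 * 15.9
dV = 537.4200 m/s

537.4200 m/s


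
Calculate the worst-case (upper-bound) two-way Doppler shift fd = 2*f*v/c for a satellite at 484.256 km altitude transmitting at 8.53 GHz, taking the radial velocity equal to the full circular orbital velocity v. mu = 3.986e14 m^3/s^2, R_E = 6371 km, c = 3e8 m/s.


r = 6.855256e+06 m
v = sqrt(mu/r) = 7625.2978 m/s (worst-case radial velocity)
f = 8.53 GHz = 8.53e+09 Hz
fd = 2*f*v/c = 2*8.53e+09*7625.2978/3.0e+08
fd = 433625.2673 Hz

433625.2673 Hz


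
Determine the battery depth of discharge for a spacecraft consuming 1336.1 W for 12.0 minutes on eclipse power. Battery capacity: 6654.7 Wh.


E_used = P * t / 60 = 1336.1 * 12.0 / 60 = 267.2200 Wh
DOD = E_used / E_total * 100 = 267.2200 / 6654.7 * 100
DOD = 4.0155 %

4.0155 %


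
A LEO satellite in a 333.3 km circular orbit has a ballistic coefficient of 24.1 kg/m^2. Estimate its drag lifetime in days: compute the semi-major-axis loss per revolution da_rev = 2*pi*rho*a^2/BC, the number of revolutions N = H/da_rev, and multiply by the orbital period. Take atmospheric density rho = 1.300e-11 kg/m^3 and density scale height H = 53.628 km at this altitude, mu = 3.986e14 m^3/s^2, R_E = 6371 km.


a = R_E + alt = 6704.3000 km = 6.7043e+06 m
da_rev = 2*pi*rho*a^2/BC = 2*pi*1.300e-11*(6.7043e+06)^2/24.1 = 152.339686 m per revolution
N = H/da_rev = 53628.0000 m / 152.339686 m = 352.0291 revolutions
P = 2*pi*sqrt(a^3/mu) = 5463.1281 s
lifetime = N*P = 352.0291 * 5463.1281 = 1.92318e+06 s = 22.2590 days

22.2590 days


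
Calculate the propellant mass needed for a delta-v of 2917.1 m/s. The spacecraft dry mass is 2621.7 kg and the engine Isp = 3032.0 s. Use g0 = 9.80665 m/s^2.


ve = Isp * g0 = 3032.0 * 9.80665 = 29733.762800 m/s
mass ratio = exp(dv/ve) = exp(2917.1/29733.762800) = 1.10308117
m_prop = m_dry * (mr - 1) = 2621.7 * (1.10308117 - 1)
m_prop = 270.2479 kg

270.2479 kg


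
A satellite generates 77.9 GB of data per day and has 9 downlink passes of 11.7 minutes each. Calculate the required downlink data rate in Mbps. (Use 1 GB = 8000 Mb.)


total contact time = 9 * 11.7 * 60 = 6318.0000 s
data = 77.9 GB = 623200.0000 Mb
rate = 623200.0000 / 6318.0000 = 98.6388 Mbps

98.6388 Mbps


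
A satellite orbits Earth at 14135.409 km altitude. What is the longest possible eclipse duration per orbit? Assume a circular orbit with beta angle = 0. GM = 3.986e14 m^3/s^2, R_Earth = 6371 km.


r = 20506.4090 km
T = 487.0734 min
Eclipse fraction = arcsin(R_E/r)/pi = arcsin(6371.0000/20506.4090)/pi
= arcsin(0.3106834)/pi = 0.1005579
Eclipse duration = 0.1005579 * 487.0734 = 48.9791 min

48.9791 minutes


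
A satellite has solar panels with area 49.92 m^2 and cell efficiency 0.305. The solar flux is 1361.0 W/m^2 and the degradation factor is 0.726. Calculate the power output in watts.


P = area * eta * S * degradation
P = 49.92 * 0.305 * 1361.0 * 0.726
P = 15044.2022 W

15044.2022 W


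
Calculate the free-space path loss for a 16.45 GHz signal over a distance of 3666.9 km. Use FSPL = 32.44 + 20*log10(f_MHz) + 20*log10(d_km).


f = 16.45 GHz = 16450.0000 MHz
d = 3666.9 km
FSPL = 32.44 + 20*log10(16450.0000) + 20*log10(3666.9)
FSPL = 32.44 + 84.3233 + 71.2860
FSPL = 188.0493 dB

188.0493 dB


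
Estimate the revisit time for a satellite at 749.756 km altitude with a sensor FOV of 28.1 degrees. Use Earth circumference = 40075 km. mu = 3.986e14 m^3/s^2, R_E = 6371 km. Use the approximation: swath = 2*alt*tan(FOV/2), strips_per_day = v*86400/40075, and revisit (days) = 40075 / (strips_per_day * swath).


swath = 2*749.756*tan(0.2452188) = 375.2606 km
v = sqrt(mu/r) = 7481.7914 m/s = 7.4818 km/s
strips/day = v*86400/40075 = 7.4818*86400/40075 = 16.1304
coverage/day = strips * swath = 16.1304 * 375.2606 = 6053.1121 km
revisit = 40075 / 6053.1121 = 6.6206 days

6.6206 days


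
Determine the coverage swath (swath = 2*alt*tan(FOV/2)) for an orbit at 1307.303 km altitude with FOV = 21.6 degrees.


FOV = 21.6 deg = 0.3769911 rad
swath = 2 * alt * tan(FOV/2) = 2 * 1307.303 * tan(0.1884956)
swath = 2 * 1307.303 * 0.1907602
swath = 498.7628 km

498.7628 km


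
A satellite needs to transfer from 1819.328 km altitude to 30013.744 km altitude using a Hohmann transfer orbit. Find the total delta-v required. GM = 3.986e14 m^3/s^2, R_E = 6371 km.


r1 = 8190.3280 km = 8.190328e+06 m
r2 = 36384.7440 km = 3.6384744e+07 m
dv1 = sqrt(mu/r1)*(sqrt(2*r2/(r1+r2)) - 1) = 1937.2812 m/s
dv2 = sqrt(mu/r2)*(1 - sqrt(2*r1/(r1+r2))) = 1303.4039 m/s
total dv = |dv1| + |dv2| = 1937.2812 + 1303.4039 = 3240.6852 m/s = 3.2407 km/s

3.2407 km/s


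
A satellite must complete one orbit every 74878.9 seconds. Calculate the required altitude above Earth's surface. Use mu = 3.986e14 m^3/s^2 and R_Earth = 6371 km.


T = 74878.9 s
r = (mu*T^2/(4*pi^2))^(1/3) = (3.986e14 * 74878.9^2 / (4*pi^2))^(1/3)
r = 3.8397135e+07 m = 38397.1352 km
alt = r - R_E = 38397.1352 - 6371 = 32026.1352 km

32026.1352 km


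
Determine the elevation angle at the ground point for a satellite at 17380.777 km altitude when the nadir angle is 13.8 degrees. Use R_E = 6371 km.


r = R_E + alt = 23751.7770 km
Law of sines in the satellite / Earth-center / ground-point triangle:
  sin(nadir)/R_E = sin(90 + el)/r  =>  cos(el) = (r/R_E)*sin(nadir)
cos(el) = (23751.7770 / 6371.0000) * sin(13.8 deg) = 0.8892785
el = arccos(0.8892785) = 27.2173 deg
(Earth-central angle = 90 - nadir - el = 48.9827 deg)

27.2173 degrees


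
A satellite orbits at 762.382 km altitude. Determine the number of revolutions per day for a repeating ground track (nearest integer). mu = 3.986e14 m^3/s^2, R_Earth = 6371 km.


r = 7.133382e+06 m
T = 2*pi*sqrt(r^3/mu) = 5995.9009 s = 99.9317 min
revs/day = 1440 / 99.9317 = 14.4098
Rounded: 14 revolutions per day

14 revolutions per day


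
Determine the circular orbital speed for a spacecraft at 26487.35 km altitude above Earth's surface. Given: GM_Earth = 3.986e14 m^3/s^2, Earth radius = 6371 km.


r = R_E + alt = 6371.0 + 26487.35 = 32858.3500 km = 3.285835e+07 m
v = sqrt(mu/r) = sqrt(3.986e14 / 3.285835e+07) = 3482.9382 m/s = 3.4829 km/s

3.4829 km/s


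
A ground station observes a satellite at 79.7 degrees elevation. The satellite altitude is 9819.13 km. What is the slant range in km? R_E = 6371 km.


h = 9819.13 km, el = 79.7 deg
d = -R_E*sin(el) + sqrt((R_E*sin(el))^2 + 2*R_E*h + h^2)
d = -6371.0000*sin(1.3910) + sqrt((6371.0000*0.983885)^2 + 2*6371.0000*9819.13 + 9819.13^2)
d = 9881.6730 km

9881.6730 km


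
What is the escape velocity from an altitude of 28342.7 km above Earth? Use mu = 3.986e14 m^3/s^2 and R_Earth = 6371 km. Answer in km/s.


r = 6371.0 + 28342.7 = 34713.7000 km = 3.47137e+07 m
v_esc = sqrt(2*mu/r) = sqrt(2*3.986e14 / 3.47137e+07)
v_esc = 4792.1808 m/s = 4.7922 km/s

4.7922 km/s


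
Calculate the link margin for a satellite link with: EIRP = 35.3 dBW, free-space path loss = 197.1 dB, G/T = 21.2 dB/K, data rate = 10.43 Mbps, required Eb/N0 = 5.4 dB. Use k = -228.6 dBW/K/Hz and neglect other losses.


C/N0 = EIRP - FSPL + G/T - k = 35.3 - 197.1 + 21.2 - (-228.6)
C/N0 = 88.0000 dB-Hz
R_b = 10.43 Mbps = 1.043e+07 bps -> 10*log10(R_b) = 70.1828 dB-Hz
Eb/N0 = C/N0 - 10*log10(R_b) = 88.0000 - 70.1828 = 17.8172 dB
Margin = Eb/N0 - Eb/N0_req = 17.8172 - 5.4 = 12.4172 dB (link closes)

12.4172 dB


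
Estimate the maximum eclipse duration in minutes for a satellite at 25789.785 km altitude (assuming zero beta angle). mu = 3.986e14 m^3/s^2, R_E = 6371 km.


r = 32160.7850 km
T = 956.6431 min
Eclipse fraction = arcsin(R_E/r)/pi = arcsin(6371.0000/32160.7850)/pi
= arcsin(0.1980984)/pi = 0.06347656
Eclipse duration = 0.06347656 * 956.6431 = 60.7244 min

60.7244 minutes


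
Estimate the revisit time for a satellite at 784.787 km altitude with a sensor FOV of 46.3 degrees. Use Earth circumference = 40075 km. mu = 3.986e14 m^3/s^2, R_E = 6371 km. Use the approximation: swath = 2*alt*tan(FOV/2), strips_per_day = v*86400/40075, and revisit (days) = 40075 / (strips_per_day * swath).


swath = 2*784.787*tan(0.4040437) = 671.0996 km
v = sqrt(mu/r) = 7463.4554 m/s = 7.4635 km/s
strips/day = v*86400/40075 = 7.4635*86400/40075 = 16.0909
coverage/day = strips * swath = 16.0909 * 671.0996 = 10798.5914 km
revisit = 40075 / 10798.5914 = 3.7111 days

3.7111 days


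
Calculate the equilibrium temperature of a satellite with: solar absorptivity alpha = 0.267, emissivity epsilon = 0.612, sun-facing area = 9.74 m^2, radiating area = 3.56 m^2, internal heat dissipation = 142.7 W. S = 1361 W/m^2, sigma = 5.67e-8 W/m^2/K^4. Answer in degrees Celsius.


Numerator = alpha*S*A_sun + Q_int = 0.267*1361*9.74 + 142.7 = 3682.0894 W
Denominator = eps*sigma*A_rad = 0.612*5.67e-8*3.56 = 1.2353342e-07 W/K^4
T^4 = 2.9806422e+10 K^4
T = 415.5062 K = 142.3562 C

142.3562 degrees Celsius


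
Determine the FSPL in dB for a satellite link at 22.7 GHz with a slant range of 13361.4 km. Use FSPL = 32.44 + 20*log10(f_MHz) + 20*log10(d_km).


f = 22.7 GHz = 22700.0000 MHz
d = 13361.4 km
FSPL = 32.44 + 20*log10(22700.0000) + 20*log10(13361.4)
FSPL = 32.44 + 87.1205 + 82.5170
FSPL = 202.0776 dB

202.0776 dB


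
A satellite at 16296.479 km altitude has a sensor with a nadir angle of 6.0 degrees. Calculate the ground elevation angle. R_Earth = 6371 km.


r = R_E + alt = 22667.4790 km
Law of sines in the satellite / Earth-center / ground-point triangle:
  sin(nadir)/R_E = sin(90 + el)/r  =>  cos(el) = (r/R_E)*sin(nadir)
cos(el) = (22667.4790 / 6371.0000) * sin(6.0 deg) = 0.3719034
el = arccos(0.3719034) = 68.1669 deg
(Earth-central angle = 90 - nadir - el = 15.8331 deg)

68.1669 degrees
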